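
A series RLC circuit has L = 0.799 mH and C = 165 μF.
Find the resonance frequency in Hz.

Step 1 — Resonance condition Im(Z)=0 gives ω₀ = 1/√(LC).
Step 2 — ω₀ = 1/√(0.000799·0.000165) = 2754 rad/s.
Step 3 — f₀ = ω₀/(2π) = 438.3 Hz.

f₀ = 438.3 Hz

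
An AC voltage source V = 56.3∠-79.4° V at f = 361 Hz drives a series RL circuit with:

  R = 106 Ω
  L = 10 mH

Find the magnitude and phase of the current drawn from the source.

Step 1 — Angular frequency: ω = 2π·f = 2π·361 = 2268 rad/s.
Step 2 — Component impedances:
  R: Z = R = 106 Ω
  L: Z = jωL = j·2268·0.01 = 0 + j22.68 Ω
Step 3 — Series combination: Z_total = R + L = 106 + j22.68 Ω = 108.4∠12.1° Ω.
Step 4 — Source phasor: V = 56.3∠-79.4° V = 10.36 - j55.34 V.
Step 5 — Ohm's law: I = V / Z_total = (10.36 - j55.34) / (106 + j22.68) = -0.0134 - j0.5192 A.
Step 6 — Convert to polar: |I| = 0.5194 A, ∠I = -91.5°.

I = 0.5194∠-91.5° A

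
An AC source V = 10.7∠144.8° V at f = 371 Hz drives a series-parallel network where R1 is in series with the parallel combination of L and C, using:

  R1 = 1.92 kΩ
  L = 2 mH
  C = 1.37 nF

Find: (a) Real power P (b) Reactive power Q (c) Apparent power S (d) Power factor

Step 1 — Angular frequency: ω = 2π·f = 2π·371 = 2331 rad/s.
Step 2 — Component impedances:
  R1: Z = R = 1920 Ω
  L: Z = jωL = j·2331·0.002 = 0 + j4.662 Ω
  C: Z = 1/(jωC) = -j/(ω·C) = 0 - j3.131e+05 Ω
Step 3 — Parallel branch: L || C = 1/(1/L + 1/C) = 0 + j4.662 Ω.
Step 4 — Series with R1: Z_total = R1 + (L || C) = 1920 + j4.662 Ω = 1920∠0.1° Ω.
Step 5 — Source phasor: V = 10.7∠144.8° V = -8.743 + j6.168 V.
Step 6 — Current: I = V / Z = -0.004546 + j0.003223 A = 0.005573∠144.7° A.
Step 7 — Complex power: S = V·I* = 0.05963 + j0.0001448 VA.
Step 8 — Real power: P = Re(S) = 0.05963 W.
Step 9 — Reactive power: Q = Im(S) = 0.0001448 VAR.
Step 10 — Apparent power: |S| = 0.05963 VA.
Step 11 — Power factor: PF = P/|S| = 1 (lagging).

(a) P = 0.05963 W  (b) Q = 0.0001448 VAR  (c) S = 0.05963 VA  (d) PF = 1 (lagging)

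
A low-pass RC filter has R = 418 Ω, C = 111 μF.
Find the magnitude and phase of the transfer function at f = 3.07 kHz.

Step 1 — Angular frequency: ω = 2π·3070 = 1.929e+04 rad/s.
Step 2 — Transfer function: H(jω) = 1/(1 + jωRC).
Step 3 — Denominator: 1 + jωRC = 1 + j·1.929e+04·418·0.000111 = 1 + j895.
Step 4 — H = 1.248e-06 - j0.001117.
Step 5 — Magnitude: |H| = 0.001117 (-59.0 dB); phase: φ = -89.9°.

|H| = 0.001117 (-59.0 dB), φ = -89.9°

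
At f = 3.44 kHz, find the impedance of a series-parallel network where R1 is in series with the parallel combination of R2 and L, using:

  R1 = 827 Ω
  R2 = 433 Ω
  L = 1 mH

Step 1 — Angular frequency: ω = 2π·f = 2π·3440 = 2.161e+04 rad/s.
Step 2 — Component impedances:
  R1: Z = R = 827 Ω
  R2: Z = R = 433 Ω
  L: Z = jωL = j·2.161e+04·0.001 = 0 + j21.61 Ω
Step 3 — Parallel branch: R2 || L = 1/(1/R2 + 1/L) = 1.076 + j21.56 Ω.
Step 4 — Series with R1: Z_total = R1 + (R2 || L) = 828.1 + j21.56 Ω = 828.4∠1.5° Ω.

Z = 828.1 + j21.56 Ω = 828.4∠1.5° Ω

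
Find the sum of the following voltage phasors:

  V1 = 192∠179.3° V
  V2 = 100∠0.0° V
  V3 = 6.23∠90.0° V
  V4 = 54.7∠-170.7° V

Step 1 — Convert each phasor to rectangular form:
  V1 = 192·(cos(179.3°) + j·sin(179.3°)) = -192 + j2.346 V
  V2 = 100·(cos(0.0°) + j·sin(0.0°)) = 100 V
  V3 = 6.23·(cos(90.0°) + j·sin(90.0°)) = 0 + j6.23 V
  V4 = 54.7·(cos(-170.7°) + j·sin(-170.7°)) = -53.98 - j8.84 V
Step 2 — Sum components: V_total = -146 - j0.2641 V.
Step 3 — Convert to polar: |V_total| = 146 V, ∠V_total = -179.9°.

V_total = 146∠-179.9° V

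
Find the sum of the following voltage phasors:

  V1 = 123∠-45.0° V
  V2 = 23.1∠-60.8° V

Step 1 — Convert each phasor to rectangular form:
  V1 = 123·(cos(-45.0°) + j·sin(-45.0°)) = 86.97 - j86.97 V
  V2 = 23.1·(cos(-60.8°) + j·sin(-60.8°)) = 11.27 - j20.16 V
Step 2 — Sum components: V_total = 98.24 - j107.1 V.
Step 3 — Convert to polar: |V_total| = 145.4 V, ∠V_total = -47.5°.

V_total = 145.4∠-47.5° V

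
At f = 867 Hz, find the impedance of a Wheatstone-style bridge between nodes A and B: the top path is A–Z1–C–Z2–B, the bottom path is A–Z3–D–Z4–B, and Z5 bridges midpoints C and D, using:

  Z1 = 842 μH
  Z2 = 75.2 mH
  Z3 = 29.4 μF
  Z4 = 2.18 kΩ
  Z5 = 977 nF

Step 1 — Angular frequency: ω = 2π·f = 2π·867 = 5448 rad/s.
Step 2 — Component impedances:
  Z1: Z = jωL = j·5448·0.000842 = 0 + j4.587 Ω
  Z2: Z = jωL = j·5448·0.0752 = 0 + j409.7 Ω
  Z3: Z = 1/(jωC) = -j/(ω·C) = 0 - j6.244 Ω
  Z4: Z = R = 2180 Ω
  Z5: Z = 1/(jωC) = -j/(ω·C) = 0 - j187.9 Ω
Step 3 — Bridge requires nodal analysis (the Z5 bridge couples midpoints C and D, so the two paths cannot be reduced to a simple series/parallel combination). Setting node B to ground and injecting 1 A at node A, the 3-node admittance system at A, C, D solves to V_A = Z_AB = 76.03 + j400.1 Ω = 407.3∠79.2° Ω.

Z = 76.03 + j400.1 Ω = 407.3∠79.2° Ω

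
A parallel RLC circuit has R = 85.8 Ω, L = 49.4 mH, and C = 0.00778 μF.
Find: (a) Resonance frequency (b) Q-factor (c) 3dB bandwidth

Step 1 — Resonance: ω₀ = 1/√(LC) = 1/√(0.0494·7.78e-09) = 5.101e+04 rad/s.
Step 2 — f₀ = ω₀/(2π) = 8118 Hz.
Step 3 — Parallel Q: Q = R/(ω₀L) = 85.8/(5.101e+04·0.0494) = 0.03405.
Step 4 — Bandwidth: Δω = ω₀/Q = 1.498e+06 rad/s; BW = Δω/(2π) = 2.384e+05 Hz.

(a) f₀ = 8118 Hz  (b) Q = 0.03405  (c) BW = 2.384e+05 Hz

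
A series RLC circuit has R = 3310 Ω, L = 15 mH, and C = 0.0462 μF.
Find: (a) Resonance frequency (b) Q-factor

Step 1 — Resonance condition Im(Z)=0 gives ω₀ = 1/√(LC).
Step 2 — ω₀ = 1/√(0.015·4.62e-08) = 3.799e+04 rad/s.
Step 3 — f₀ = ω₀/(2π) = 6046 Hz.
Step 4 — Series Q: Q = ω₀L/R = 3.799e+04·0.015/3310 = 0.1721.

(a) f₀ = 6046 Hz  (b) Q = 0.1721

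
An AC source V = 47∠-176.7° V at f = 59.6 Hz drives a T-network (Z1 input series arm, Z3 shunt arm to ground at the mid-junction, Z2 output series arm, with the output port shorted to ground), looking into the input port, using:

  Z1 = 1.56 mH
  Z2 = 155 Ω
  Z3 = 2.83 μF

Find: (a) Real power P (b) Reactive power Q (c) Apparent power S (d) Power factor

Step 1 — Angular frequency: ω = 2π·f = 2π·59.6 = 374.5 rad/s.
Step 2 — Component impedances:
  Z1: Z = jωL = j·374.5·0.00156 = 0 + j0.5842 Ω
  Z2: Z = R = 155 Ω
  Z3: Z = 1/(jωC) = -j/(ω·C) = 0 - j943.6 Ω
Step 3 — With the output port shorted to ground, the output series arm Z2 runs from the junction to ground; the shunt arm Z3 also runs from the junction to ground. They appear in parallel: Z3 || Z2 = 150.9 - j24.79 Ω.
Step 4 — Series with input arm Z1: Z_in = Z1 + (Z3 || Z2) = 150.9 - j24.21 Ω = 152.9∠-9.1° Ω.
Step 5 — Source phasor: V = 47∠-176.7° V = -46.92 - j2.706 V.
Step 6 — Current: I = V / Z = -0.3003 - j0.06609 A = 0.3075∠-167.6° A.
Step 7 — Complex power: S = V·I* = 14.27 - j2.289 VA.
Step 8 — Real power: P = Re(S) = 14.27 W.
Step 9 — Reactive power: Q = Im(S) = -2.289 VAR.
Step 10 — Apparent power: |S| = 14.45 VA.
Step 11 — Power factor: PF = P/|S| = 0.9874 (leading).

(a) P = 14.27 W  (b) Q = -2.289 VAR  (c) S = 14.45 VA  (d) PF = 0.9874 (leading)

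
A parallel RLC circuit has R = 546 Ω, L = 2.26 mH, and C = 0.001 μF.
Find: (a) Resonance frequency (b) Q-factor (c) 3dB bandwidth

Step 1 — Resonance: ω₀ = 1/√(LC) = 1/√(0.00226·1e-09) = 6.652e+05 rad/s.
Step 2 — f₀ = ω₀/(2π) = 1.059e+05 Hz.
Step 3 — Parallel Q: Q = R/(ω₀L) = 546/(6.652e+05·0.00226) = 0.3632.
Step 4 — Bandwidth: Δω = ω₀/Q = 1.832e+06 rad/s; BW = Δω/(2π) = 2.915e+05 Hz.

(a) f₀ = 1.059e+05 Hz  (b) Q = 0.3632  (c) BW = 2.915e+05 Hz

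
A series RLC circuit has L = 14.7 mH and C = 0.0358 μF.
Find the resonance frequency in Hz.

Step 1 — Resonance condition Im(Z)=0 gives ω₀ = 1/√(LC).
Step 2 — ω₀ = 1/√(0.0147·3.58e-08) = 4.359e+04 rad/s.
Step 3 — f₀ = ω₀/(2π) = 6938 Hz.

f₀ = 6938 Hz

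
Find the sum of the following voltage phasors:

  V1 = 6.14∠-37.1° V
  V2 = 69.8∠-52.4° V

Step 1 — Convert each phasor to rectangular form:
  V1 = 6.14·(cos(-37.1°) + j·sin(-37.1°)) = 4.897 - j3.704 V
  V2 = 69.8·(cos(-52.4°) + j·sin(-52.4°)) = 42.59 - j55.3 V
Step 2 — Sum components: V_total = 47.49 - j59.01 V.
Step 3 — Convert to polar: |V_total| = 75.74 V, ∠V_total = -51.2°.

V_total = 75.74∠-51.2° V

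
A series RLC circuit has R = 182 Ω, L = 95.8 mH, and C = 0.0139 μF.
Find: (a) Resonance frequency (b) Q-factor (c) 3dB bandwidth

Step 1 — Resonance condition Im(Z)=0 gives ω₀ = 1/√(LC).
Step 2 — ω₀ = 1/√(0.0958·1.39e-08) = 2.74e+04 rad/s.
Step 3 — f₀ = ω₀/(2π) = 4361 Hz.
Step 4 — Series Q: Q = ω₀L/R = 2.74e+04·0.0958/182 = 14.42.
Step 5 — 3dB bandwidth: Δω = ω₀/Q = 1900 rad/s; BW = Δω/(2π) = 302.4 Hz.

(a) f₀ = 4361 Hz  (b) Q = 14.42  (c) BW = 302.4 Hz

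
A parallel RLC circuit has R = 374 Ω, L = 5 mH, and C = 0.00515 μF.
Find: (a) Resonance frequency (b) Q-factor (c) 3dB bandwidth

Step 1 — Resonance: ω₀ = 1/√(LC) = 1/√(0.005·5.15e-09) = 1.971e+05 rad/s.
Step 2 — f₀ = ω₀/(2π) = 3.136e+04 Hz.
Step 3 — Parallel Q: Q = R/(ω₀L) = 374/(1.971e+05·0.005) = 0.3796.
Step 4 — Bandwidth: Δω = ω₀/Q = 5.192e+05 rad/s; BW = Δω/(2π) = 8.263e+04 Hz.

(a) f₀ = 3.136e+04 Hz  (b) Q = 0.3796  (c) BW = 8.263e+04 Hz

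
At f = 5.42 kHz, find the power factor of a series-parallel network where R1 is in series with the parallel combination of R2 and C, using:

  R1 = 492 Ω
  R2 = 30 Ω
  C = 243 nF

Step 1 — Angular frequency: ω = 2π·f = 2π·5420 = 3.405e+04 rad/s.
Step 2 — Component impedances:
  R1: Z = R = 492 Ω
  R2: Z = R = 30 Ω
  C: Z = 1/(jωC) = -j/(ω·C) = 0 - j120.8 Ω
Step 3 — Parallel branch: R2 || C = 1/(1/R2 + 1/C) = 28.26 - j7.015 Ω.
Step 4 — Series with R1: Z_total = R1 + (R2 || C) = 520.3 - j7.015 Ω = 520.3∠-0.8° Ω.
Step 5 — Power factor: PF = cos(φ) = Re(Z)/|Z| = 520.26/520.31 = 0.9999.
Step 6 — Type: Im(Z) = -7.015 ⇒ leading (phase φ = -0.8°).

PF = 0.9999 (leading, φ = -0.8°)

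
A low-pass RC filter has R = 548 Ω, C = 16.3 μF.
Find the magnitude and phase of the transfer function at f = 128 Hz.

Step 1 — Angular frequency: ω = 2π·128 = 804.2 rad/s.
Step 2 — Transfer function: H(jω) = 1/(1 + jωRC).
Step 3 — Denominator: 1 + jωRC = 1 + j·804.2·548·1.63e-05 = 1 + j7.184.
Step 4 — H = 0.01901 - j0.1366.
Step 5 — Magnitude: |H| = 0.1379 (-17.2 dB); phase: φ = -82.1°.

|H| = 0.1379 (-17.2 dB), φ = -82.1°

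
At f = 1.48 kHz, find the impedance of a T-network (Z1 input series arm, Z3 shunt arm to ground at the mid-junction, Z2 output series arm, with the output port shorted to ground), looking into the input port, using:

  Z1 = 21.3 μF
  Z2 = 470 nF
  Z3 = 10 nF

Step 1 — Angular frequency: ω = 2π·f = 2π·1480 = 9299 rad/s.
Step 2 — Component impedances:
  Z1: Z = 1/(jωC) = -j/(ω·C) = 0 - j5.049 Ω
  Z2: Z = 1/(jωC) = -j/(ω·C) = 0 - j228.8 Ω
  Z3: Z = 1/(jωC) = -j/(ω·C) = 0 - j1.075e+04 Ω
Step 3 — With the output port shorted to ground, the output series arm Z2 runs from the junction to ground; the shunt arm Z3 also runs from the junction to ground. They appear in parallel: Z3 || Z2 = 0 - j224 Ω.
Step 4 — Series with input arm Z1: Z_in = Z1 + (Z3 || Z2) = 0 - j229.1 Ω = 229.1∠-90.0° Ω.

Z = 0 - j229.1 Ω = 229.1∠-90.0° Ω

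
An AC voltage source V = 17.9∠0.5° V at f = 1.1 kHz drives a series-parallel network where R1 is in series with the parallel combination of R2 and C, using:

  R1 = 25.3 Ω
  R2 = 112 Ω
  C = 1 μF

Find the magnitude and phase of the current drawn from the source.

Step 1 — Angular frequency: ω = 2π·f = 2π·1100 = 6912 rad/s.
Step 2 — Component impedances:
  R1: Z = R = 25.3 Ω
  R2: Z = R = 112 Ω
  C: Z = 1/(jωC) = -j/(ω·C) = 0 - j144.7 Ω
Step 3 — Parallel branch: R2 || C = 1/(1/R2 + 1/C) = 70.03 - j54.21 Ω.
Step 4 — Series with R1: Z_total = R1 + (R2 || C) = 95.33 - j54.21 Ω = 109.7∠-29.6° Ω.
Step 5 — Source phasor: V = 17.9∠0.5° V = 17.9 + j0.1562 V.
Step 6 — Ohm's law: I = V / Z_total = (17.9 + j0.1562) / (95.33 - j54.21) = 0.1412 + j0.08192 A.
Step 7 — Convert to polar: |I| = 0.1632 A, ∠I = 30.1°.

I = 0.1632∠30.1° A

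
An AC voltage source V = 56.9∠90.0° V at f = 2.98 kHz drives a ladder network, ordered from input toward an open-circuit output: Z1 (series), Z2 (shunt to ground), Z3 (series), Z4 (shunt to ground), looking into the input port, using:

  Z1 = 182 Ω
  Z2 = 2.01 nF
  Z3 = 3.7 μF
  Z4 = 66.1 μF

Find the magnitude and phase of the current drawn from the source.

Step 1 — Angular frequency: ω = 2π·f = 2π·2980 = 1.872e+04 rad/s.
Step 2 — Component impedances:
  Z1: Z = R = 182 Ω
  Z2: Z = 1/(jωC) = -j/(ω·C) = 0 - j2.657e+04 Ω
  Z3: Z = 1/(jωC) = -j/(ω·C) = 0 - j14.43 Ω
  Z4: Z = 1/(jωC) = -j/(ω·C) = 0 - j0.808 Ω
Step 3 — Ladder network (open output): work backward from the far end, alternating series and parallel combinations. Z_in = 182 - j15.23 Ω = 182.6∠-4.8° Ω.
Step 4 — Source phasor: V = 56.9∠90.0° V = 0 + j56.9 V.
Step 5 — Ohm's law: I = V / Z_total = (0 + j56.9) / (182 - j15.23) = -0.02599 + j0.3105 A.
Step 6 — Convert to polar: |I| = 0.3115 A, ∠I = 94.8°.

I = 0.3115∠94.8° A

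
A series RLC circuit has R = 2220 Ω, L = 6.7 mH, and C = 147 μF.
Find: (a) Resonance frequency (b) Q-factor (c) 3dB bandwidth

Step 1 — Resonance: ω₀ = 1/√(LC) = 1/√(0.0067·0.000147) = 1008 rad/s.
Step 2 — f₀ = ω₀/(2π) = 160.4 Hz.
Step 3 — Series Q: Q = ω₀L/R = 1008·0.0067/2220 = 0.003041.
Step 4 — Bandwidth: Δω = ω₀/Q = 3.313e+05 rad/s; BW = Δω/(2π) = 5.273e+04 Hz.

(a) f₀ = 160.4 Hz  (b) Q = 0.003041  (c) BW = 5.273e+04 Hz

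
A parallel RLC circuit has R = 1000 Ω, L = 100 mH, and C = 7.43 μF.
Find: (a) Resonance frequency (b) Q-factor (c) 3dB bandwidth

Step 1 — Resonance: ω₀ = 1/√(LC) = 1/√(0.1·7.43e-06) = 1160 rad/s.
Step 2 — f₀ = ω₀/(2π) = 184.6 Hz.
Step 3 — Parallel Q: Q = R/(ω₀L) = 1000/(1160·0.1) = 8.62.
Step 4 — Bandwidth: Δω = ω₀/Q = 134.6 rad/s; BW = Δω/(2π) = 21.42 Hz.

(a) f₀ = 184.6 Hz  (b) Q = 8.62  (c) BW = 21.42 Hz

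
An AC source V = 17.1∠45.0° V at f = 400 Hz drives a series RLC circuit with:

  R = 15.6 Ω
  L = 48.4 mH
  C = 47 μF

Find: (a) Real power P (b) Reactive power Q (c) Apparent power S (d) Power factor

Step 1 — Angular frequency: ω = 2π·f = 2π·400 = 2513 rad/s.
Step 2 — Component impedances:
  R: Z = R = 15.6 Ω
  L: Z = jωL = j·2513·0.0484 = 0 + j121.6 Ω
  C: Z = 1/(jωC) = -j/(ω·C) = 0 - j8.466 Ω
Step 3 — Series combination: Z_total = R + L + C = 15.6 + j113.2 Ω = 114.2∠82.2° Ω.
Step 4 — Source phasor: V = 17.1∠45.0° V = 12.09 + j12.09 V.
Step 5 — Current: I = V / Z = 0.1193 - j0.09039 A = 0.1497∠-37.2° A.
Step 6 — Complex power: S = V·I* = 0.3495 + j2.535 VA.
Step 7 — Real power: P = Re(S) = 0.3495 W.
Step 8 — Reactive power: Q = Im(S) = 2.535 VAR.
Step 9 — Apparent power: |S| = 2.559 VA.
Step 10 — Power factor: PF = P/|S| = 0.1365 (lagging).

(a) P = 0.3495 W  (b) Q = 2.535 VAR  (c) S = 2.559 VA  (d) PF = 0.1365 (lagging)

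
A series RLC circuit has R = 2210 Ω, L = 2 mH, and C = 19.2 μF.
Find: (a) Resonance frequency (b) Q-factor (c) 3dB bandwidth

Step 1 — Resonance: ω₀ = 1/√(LC) = 1/√(0.002·1.92e-05) = 5103 rad/s.
Step 2 — f₀ = ω₀/(2π) = 812.2 Hz.
Step 3 — Series Q: Q = ω₀L/R = 5103·0.002/2210 = 0.004618.
Step 4 — Bandwidth: Δω = ω₀/Q = 1.105e+06 rad/s; BW = Δω/(2π) = 1.759e+05 Hz.

(a) f₀ = 812.2 Hz  (b) Q = 0.004618  (c) BW = 1.759e+05 Hz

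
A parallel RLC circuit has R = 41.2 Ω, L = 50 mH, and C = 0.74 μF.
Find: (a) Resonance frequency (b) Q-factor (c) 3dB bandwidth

Step 1 — Resonance: ω₀ = 1/√(LC) = 1/√(0.05·7.4e-07) = 5199 rad/s.
Step 2 — f₀ = ω₀/(2π) = 827.4 Hz.
Step 3 — Parallel Q: Q = R/(ω₀L) = 41.2/(5199·0.05) = 0.1585.
Step 4 — Bandwidth: Δω = ω₀/Q = 3.28e+04 rad/s; BW = Δω/(2π) = 5220 Hz.

(a) f₀ = 827.4 Hz  (b) Q = 0.1585  (c) BW = 5220 Hz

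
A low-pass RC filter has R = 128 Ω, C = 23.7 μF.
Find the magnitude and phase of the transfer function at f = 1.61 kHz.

Step 1 — Angular frequency: ω = 2π·1610 = 1.012e+04 rad/s.
Step 2 — Transfer function: H(jω) = 1/(1 + jωRC).
Step 3 — Denominator: 1 + jωRC = 1 + j·1.012e+04·128·2.37e-05 = 1 + j30.69.
Step 4 — H = 0.001061 - j0.03255.
Step 5 — Magnitude: |H| = 0.03257 (-29.7 dB); phase: φ = -88.1°.

|H| = 0.03257 (-29.7 dB), φ = -88.1°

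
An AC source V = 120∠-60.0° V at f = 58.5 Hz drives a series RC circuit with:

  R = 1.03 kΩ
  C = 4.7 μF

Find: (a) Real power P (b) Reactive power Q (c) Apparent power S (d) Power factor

Step 1 — Angular frequency: ω = 2π·f = 2π·58.5 = 367.6 rad/s.
Step 2 — Component impedances:
  R: Z = R = 1030 Ω
  C: Z = 1/(jωC) = -j/(ω·C) = 0 - j578.9 Ω
Step 3 — Series combination: Z_total = R + C = 1030 - j578.9 Ω = 1182∠-29.3° Ω.
Step 4 — Source phasor: V = 120∠-60.0° V = 60 - j103.9 V.
Step 5 — Current: I = V / Z = 0.08736 - j0.0518 A = 0.1016∠-30.7° A.
Step 6 — Complex power: S = V·I* = 10.62 - j5.971 VA.
Step 7 — Real power: P = Re(S) = 10.62 W.
Step 8 — Reactive power: Q = Im(S) = -5.971 VAR.
Step 9 — Apparent power: |S| = 12.19 VA.
Step 10 — Power factor: PF = P/|S| = 0.8718 (leading).

(a) P = 10.62 W  (b) Q = -5.971 VAR  (c) S = 12.19 VA  (d) PF = 0.8718 (leading)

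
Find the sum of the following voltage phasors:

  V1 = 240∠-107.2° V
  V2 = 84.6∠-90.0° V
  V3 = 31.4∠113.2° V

Step 1 — Convert each phasor to rectangular form:
  V1 = 240·(cos(-107.2°) + j·sin(-107.2°)) = -70.97 - j229.3 V
  V2 = 84.6·(cos(-90.0°) + j·sin(-90.0°)) = 0 - j84.6 V
  V3 = 31.4·(cos(113.2°) + j·sin(113.2°)) = -12.37 + j28.86 V
Step 2 — Sum components: V_total = -83.34 - j285 V.
Step 3 — Convert to polar: |V_total| = 296.9 V, ∠V_total = -106.3°.

V_total = 296.9∠-106.3° V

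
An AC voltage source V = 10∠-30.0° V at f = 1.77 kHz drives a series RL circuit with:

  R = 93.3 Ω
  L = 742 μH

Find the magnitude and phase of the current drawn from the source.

Step 1 — Angular frequency: ω = 2π·f = 2π·1770 = 1.112e+04 rad/s.
Step 2 — Component impedances:
  R: Z = R = 93.3 Ω
  L: Z = jωL = j·1.112e+04·0.000742 = 0 + j8.252 Ω
Step 3 — Series combination: Z_total = R + L = 93.3 + j8.252 Ω = 93.66∠5.1° Ω.
Step 4 — Source phasor: V = 10∠-30.0° V = 8.66 - j5 V.
Step 5 — Ohm's law: I = V / Z_total = (8.66 - j5) / (93.3 + j8.252) = 0.0874 - j0.06132 A.
Step 6 — Convert to polar: |I| = 0.1068 A, ∠I = -35.1°.

I = 0.1068∠-35.1° A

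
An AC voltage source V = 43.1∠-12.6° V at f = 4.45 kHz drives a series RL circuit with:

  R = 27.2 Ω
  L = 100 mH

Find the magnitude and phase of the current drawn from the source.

Step 1 — Angular frequency: ω = 2π·f = 2π·4450 = 2.796e+04 rad/s.
Step 2 — Component impedances:
  R: Z = R = 27.2 Ω
  L: Z = jωL = j·2.796e+04·0.1 = 0 + j2796 Ω
Step 3 — Series combination: Z_total = R + L = 27.2 + j2796 Ω = 2796∠89.4° Ω.
Step 4 — Source phasor: V = 43.1∠-12.6° V = 42.06 - j9.402 V.
Step 5 — Ohm's law: I = V / Z_total = (42.06 - j9.402) / (27.2 + j2796) = -0.003216 - j0.01507 A.
Step 6 — Convert to polar: |I| = 0.01541 A, ∠I = -102.0°.

I = 0.01541∠-102.0° A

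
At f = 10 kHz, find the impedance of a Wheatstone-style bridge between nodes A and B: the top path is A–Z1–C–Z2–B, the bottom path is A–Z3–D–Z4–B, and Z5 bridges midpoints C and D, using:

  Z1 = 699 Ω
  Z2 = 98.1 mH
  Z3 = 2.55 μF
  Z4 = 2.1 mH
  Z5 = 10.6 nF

Step 1 — Angular frequency: ω = 2π·f = 2π·1e+04 = 6.283e+04 rad/s.
Step 2 — Component impedances:
  Z1: Z = R = 699 Ω
  Z2: Z = jωL = j·6.283e+04·0.0981 = 0 + j6164 Ω
  Z3: Z = 1/(jωC) = -j/(ω·C) = 0 - j6.241 Ω
  Z4: Z = jωL = j·6.283e+04·0.0021 = 0 + j131.9 Ω
  Z5: Z = 1/(jωC) = -j/(ω·C) = 0 - j1501 Ω
Step 3 — Bridge requires nodal analysis (the Z5 bridge couples midpoints C and D, so the two paths cannot be reduced to a simple series/parallel combination). Setting node B to ground and injecting 1 A at node A, the 3-node admittance system at A, C, D solves to V_A = Z_AB = 0.3593 + j123.1 Ω = 123.1∠89.8° Ω.

Z = 0.3593 + j123.1 Ω = 123.1∠89.8° Ω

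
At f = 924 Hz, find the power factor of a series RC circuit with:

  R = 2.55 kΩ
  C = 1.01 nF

Step 1 — Angular frequency: ω = 2π·f = 2π·924 = 5806 rad/s.
Step 2 — Component impedances:
  R: Z = R = 2550 Ω
  C: Z = 1/(jωC) = -j/(ω·C) = 0 - j1.705e+05 Ω
Step 3 — Series combination: Z_total = R + C = 2550 - j1.705e+05 Ω = 1.706e+05∠-89.1° Ω.
Step 4 — Power factor: PF = cos(φ) = Re(Z)/|Z| = 2550/1.706e+05 = 0.01495.
Step 5 — Type: Im(Z) = -1.705e+05 ⇒ leading (phase φ = -89.1°).

PF = 0.01495 (leading, φ = -89.1°)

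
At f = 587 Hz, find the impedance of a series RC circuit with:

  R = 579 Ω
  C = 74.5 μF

Step 1 — Angular frequency: ω = 2π·f = 2π·587 = 3688 rad/s.
Step 2 — Component impedances:
  R: Z = R = 579 Ω
  C: Z = 1/(jωC) = -j/(ω·C) = 0 - j3.639 Ω
Step 3 — Series combination: Z_total = R + C = 579 - j3.639 Ω = 579∠-0.4° Ω.

Z = 579 - j3.639 Ω = 579∠-0.4° Ω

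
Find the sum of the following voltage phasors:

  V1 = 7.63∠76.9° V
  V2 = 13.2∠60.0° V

Step 1 — Convert each phasor to rectangular form:
  V1 = 7.63·(cos(76.9°) + j·sin(76.9°)) = 1.729 + j7.431 V
  V2 = 13.2·(cos(60.0°) + j·sin(60.0°)) = 6.6 + j11.43 V
Step 2 — Sum components: V_total = 8.329 + j18.86 V.
Step 3 — Convert to polar: |V_total| = 20.62 V, ∠V_total = 66.2°.

V_total = 20.62∠66.2° V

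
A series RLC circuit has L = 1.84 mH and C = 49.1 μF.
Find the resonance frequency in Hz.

Step 1 — Resonance condition Im(Z)=0 gives ω₀ = 1/√(LC).
Step 2 — ω₀ = 1/√(0.00184·4.91e-05) = 3327 rad/s.
Step 3 — f₀ = ω₀/(2π) = 529.5 Hz.

f₀ = 529.5 Hz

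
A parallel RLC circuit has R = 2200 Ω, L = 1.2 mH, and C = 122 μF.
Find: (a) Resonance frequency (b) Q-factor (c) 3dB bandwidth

Step 1 — Resonance: ω₀ = 1/√(LC) = 1/√(0.0012·0.000122) = 2614 rad/s.
Step 2 — f₀ = ω₀/(2π) = 416 Hz.
Step 3 — Parallel Q: Q = R/(ω₀L) = 2200/(2614·0.0012) = 701.5.
Step 4 — Bandwidth: Δω = ω₀/Q = 3.726 rad/s; BW = Δω/(2π) = 0.593 Hz.

(a) f₀ = 416 Hz  (b) Q = 701.5  (c) BW = 0.593 Hz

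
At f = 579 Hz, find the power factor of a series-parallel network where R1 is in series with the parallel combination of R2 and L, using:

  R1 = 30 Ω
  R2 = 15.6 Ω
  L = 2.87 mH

Step 1 — Angular frequency: ω = 2π·f = 2π·579 = 3638 rad/s.
Step 2 — Component impedances:
  R1: Z = R = 30 Ω
  R2: Z = R = 15.6 Ω
  L: Z = jωL = j·3638·0.00287 = 0 + j10.44 Ω
Step 3 — Parallel branch: R2 || L = 1/(1/R2 + 1/L) = 4.826 + j7.211 Ω.
Step 4 — Series with R1: Z_total = R1 + (R2 || L) = 34.83 + j7.211 Ω = 35.56∠11.7° Ω.
Step 5 — Power factor: PF = cos(φ) = Re(Z)/|Z| = 34.826/35.565 = 0.9792.
Step 6 — Type: Im(Z) = 7.211 ⇒ lagging (phase φ = 11.7°).

PF = 0.9792 (lagging, φ = 11.7°)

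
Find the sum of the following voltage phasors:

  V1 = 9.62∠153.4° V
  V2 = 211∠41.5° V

Step 1 — Convert each phasor to rectangular form:
  V1 = 9.62·(cos(153.4°) + j·sin(153.4°)) = -8.602 + j4.307 V
  V2 = 211·(cos(41.5°) + j·sin(41.5°)) = 158 + j139.8 V
Step 2 — Sum components: V_total = 149.4 + j144.1 V.
Step 3 — Convert to polar: |V_total| = 207.6 V, ∠V_total = 44.0°.

V_total = 207.6∠44.0° V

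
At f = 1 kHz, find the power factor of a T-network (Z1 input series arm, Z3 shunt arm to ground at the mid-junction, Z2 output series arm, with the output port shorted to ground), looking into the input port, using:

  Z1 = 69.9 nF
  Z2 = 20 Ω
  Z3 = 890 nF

Step 1 — Angular frequency: ω = 2π·f = 2π·1000 = 6283 rad/s.
Step 2 — Component impedances:
  Z1: Z = 1/(jωC) = -j/(ω·C) = 0 - j2277 Ω
  Z2: Z = R = 20 Ω
  Z3: Z = 1/(jωC) = -j/(ω·C) = 0 - j178.8 Ω
Step 3 — With the output port shorted to ground, the output series arm Z2 runs from the junction to ground; the shunt arm Z3 also runs from the junction to ground. They appear in parallel: Z3 || Z2 = 19.75 - j2.209 Ω.
Step 4 — Series with input arm Z1: Z_in = Z1 + (Z3 || Z2) = 19.75 - j2279 Ω = 2279∠-89.5° Ω.
Step 5 — Power factor: PF = cos(φ) = Re(Z)/|Z| = 19.753/2279.2 = 0.008667.
Step 6 — Type: Im(Z) = -2279 ⇒ leading (phase φ = -89.5°).

PF = 0.008667 (leading, φ = -89.5°)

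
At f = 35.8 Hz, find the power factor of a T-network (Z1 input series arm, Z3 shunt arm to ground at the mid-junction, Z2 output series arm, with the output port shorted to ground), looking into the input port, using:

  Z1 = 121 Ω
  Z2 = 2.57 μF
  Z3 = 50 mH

Step 1 — Angular frequency: ω = 2π·f = 2π·35.8 = 224.9 rad/s.
Step 2 — Component impedances:
  Z1: Z = R = 121 Ω
  Z2: Z = 1/(jωC) = -j/(ω·C) = 0 - j1730 Ω
  Z3: Z = jωL = j·224.9·0.05 = 0 + j11.25 Ω
Step 3 — With the output port shorted to ground, the output series arm Z2 runs from the junction to ground; the shunt arm Z3 also runs from the junction to ground. They appear in parallel: Z3 || Z2 = 0 + j11.32 Ω.
Step 4 — Series with input arm Z1: Z_in = Z1 + (Z3 || Z2) = 121 + j11.32 Ω = 121.5∠5.3° Ω.
Step 5 — Power factor: PF = cos(φ) = Re(Z)/|Z| = 121/121.528 = 0.9957.
Step 6 — Type: Im(Z) = 11.32 ⇒ lagging (phase φ = 5.3°).

PF = 0.9957 (lagging, φ = 5.3°)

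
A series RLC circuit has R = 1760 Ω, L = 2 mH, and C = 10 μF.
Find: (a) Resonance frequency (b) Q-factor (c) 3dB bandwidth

Step 1 — Resonance condition Im(Z)=0 gives ω₀ = 1/√(LC).
Step 2 — ω₀ = 1/√(0.002·1e-05) = 7071 rad/s.
Step 3 — f₀ = ω₀/(2π) = 1125 Hz.
Step 4 — Series Q: Q = ω₀L/R = 7071·0.002/1760 = 0.008035.
Step 5 — 3dB bandwidth: Δω = ω₀/Q = 8.8e+05 rad/s; BW = Δω/(2π) = 1.401e+05 Hz.

(a) f₀ = 1125 Hz  (b) Q = 0.008035  (c) BW = 1.401e+05 Hz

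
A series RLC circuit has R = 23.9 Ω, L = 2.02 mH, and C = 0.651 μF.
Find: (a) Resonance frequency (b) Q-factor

Step 1 — Resonance condition Im(Z)=0 gives ω₀ = 1/√(LC).
Step 2 — ω₀ = 1/√(0.00202·6.51e-07) = 2.758e+04 rad/s.
Step 3 — f₀ = ω₀/(2π) = 4389 Hz.
Step 4 — Series Q: Q = ω₀L/R = 2.758e+04·0.00202/23.9 = 2.331.

(a) f₀ = 4389 Hz  (b) Q = 2.331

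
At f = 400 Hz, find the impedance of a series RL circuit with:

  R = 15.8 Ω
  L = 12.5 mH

Step 1 — Angular frequency: ω = 2π·f = 2π·400 = 2513 rad/s.
Step 2 — Component impedances:
  R: Z = R = 15.8 Ω
  L: Z = jωL = j·2513·0.0125 = 0 + j31.42 Ω
Step 3 — Series combination: Z_total = R + L = 15.8 + j31.42 Ω = 35.17∠63.3° Ω.

Z = 15.8 + j31.42 Ω = 35.17∠63.3° Ω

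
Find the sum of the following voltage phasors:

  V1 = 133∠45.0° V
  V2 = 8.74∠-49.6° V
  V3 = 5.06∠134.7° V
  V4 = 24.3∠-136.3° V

Step 1 — Convert each phasor to rectangular form:
  V1 = 133·(cos(45.0°) + j·sin(45.0°)) = 94.05 + j94.05 V
  V2 = 8.74·(cos(-49.6°) + j·sin(-49.6°)) = 5.665 - j6.656 V
  V3 = 5.06·(cos(134.7°) + j·sin(134.7°)) = -3.559 + j3.597 V
  V4 = 24.3·(cos(-136.3°) + j·sin(-136.3°)) = -17.57 - j16.79 V
Step 2 — Sum components: V_total = 78.58 + j74.2 V.
Step 3 — Convert to polar: |V_total| = 108.1 V, ∠V_total = 43.4°.

V_total = 108.1∠43.4° V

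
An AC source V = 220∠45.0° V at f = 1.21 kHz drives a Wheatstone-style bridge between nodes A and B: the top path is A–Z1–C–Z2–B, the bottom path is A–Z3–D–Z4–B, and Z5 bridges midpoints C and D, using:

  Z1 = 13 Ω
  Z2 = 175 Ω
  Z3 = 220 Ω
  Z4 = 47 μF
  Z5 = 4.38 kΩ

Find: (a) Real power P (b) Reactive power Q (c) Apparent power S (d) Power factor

Step 1 — Angular frequency: ω = 2π·f = 2π·1210 = 7603 rad/s.
Step 2 — Component impedances:
  Z1: Z = R = 13 Ω
  Z2: Z = R = 175 Ω
  Z3: Z = R = 220 Ω
  Z4: Z = 1/(jωC) = -j/(ω·C) = 0 - j2.799 Ω
  Z5: Z = R = 4380 Ω
Step 3 — Bridge requires nodal analysis (the Z5 bridge couples midpoints C and D, so the two paths cannot be reduced to a simple series/parallel combination). Setting node B to ground and injecting 1 A at node A, the 3-node admittance system at A, C, D solves to V_A = Z_AB = 99.39 - j0.6256 Ω = 99.39∠-0.4° Ω.
Step 4 — Source phasor: V = 220∠45.0° V = 155.6 + j155.6 V.
Step 5 — Current: I = V / Z = 1.555 + j1.575 A = 2.213∠45.4° A.
Step 6 — Complex power: S = V·I* = 487 - j3.065 VA.
Step 7 — Real power: P = Re(S) = 487 W.
Step 8 — Reactive power: Q = Im(S) = -3.065 VAR.
Step 9 — Apparent power: |S| = 487 VA.
Step 10 — Power factor: PF = P/|S| = 1 (leading).

(a) P = 487 W  (b) Q = -3.065 VAR  (c) S = 487 VA  (d) PF = 1 (leading)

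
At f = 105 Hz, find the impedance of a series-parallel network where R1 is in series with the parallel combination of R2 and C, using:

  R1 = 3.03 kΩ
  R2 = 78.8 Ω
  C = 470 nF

Step 1 — Angular frequency: ω = 2π·f = 2π·105 = 659.7 rad/s.
Step 2 — Component impedances:
  R1: Z = R = 3030 Ω
  R2: Z = R = 78.8 Ω
  C: Z = 1/(jωC) = -j/(ω·C) = 0 - j3225 Ω
Step 3 — Parallel branch: R2 || C = 1/(1/R2 + 1/C) = 78.75 - j1.924 Ω.
Step 4 — Series with R1: Z_total = R1 + (R2 || C) = 3109 - j1.924 Ω = 3109∠-0.0° Ω.

Z = 3109 - j1.924 Ω = 3109∠-0.0° Ω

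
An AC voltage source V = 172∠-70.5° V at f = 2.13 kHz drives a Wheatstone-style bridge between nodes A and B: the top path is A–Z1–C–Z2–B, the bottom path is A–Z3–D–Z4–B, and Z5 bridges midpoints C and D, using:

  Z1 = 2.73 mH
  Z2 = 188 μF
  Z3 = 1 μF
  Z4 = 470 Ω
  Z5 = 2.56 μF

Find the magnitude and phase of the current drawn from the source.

Step 1 — Angular frequency: ω = 2π·f = 2π·2130 = 1.338e+04 rad/s.
Step 2 — Component impedances:
  Z1: Z = jωL = j·1.338e+04·0.00273 = 0 + j36.54 Ω
  Z2: Z = 1/(jωC) = -j/(ω·C) = 0 - j0.3975 Ω
  Z3: Z = 1/(jωC) = -j/(ω·C) = 0 - j74.72 Ω
  Z4: Z = R = 470 Ω
  Z5: Z = 1/(jωC) = -j/(ω·C) = 0 - j29.19 Ω
Step 3 — Bridge requires nodal analysis (the Z5 bridge couples midpoints C and D, so the two paths cannot be reduced to a simple series/parallel combination). Setting node B to ground and injecting 1 A at node A, the 3-node admittance system at A, C, D solves to V_A = Z_AB = 0.506 + j55.97 Ω = 55.97∠89.5° Ω.
Step 4 — Source phasor: V = 172∠-70.5° V = 57.41 - j162.1 V.
Step 5 — Ohm's law: I = V / Z_total = (57.41 - j162.1) / (0.506 + j55.97) = -2.887 - j1.052 A.
Step 6 — Convert to polar: |I| = 3.073 A, ∠I = -160.0°.

I = 3.073∠-160.0° A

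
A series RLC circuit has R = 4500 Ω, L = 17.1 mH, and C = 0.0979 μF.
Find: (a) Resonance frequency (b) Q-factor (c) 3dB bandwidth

Step 1 — Resonance: ω₀ = 1/√(LC) = 1/√(0.0171·9.79e-08) = 2.444e+04 rad/s.
Step 2 — f₀ = ω₀/(2π) = 3890 Hz.
Step 3 — Series Q: Q = ω₀L/R = 2.444e+04·0.0171/4500 = 0.09287.
Step 4 — Bandwidth: Δω = ω₀/Q = 2.632e+05 rad/s; BW = Δω/(2π) = 4.188e+04 Hz.

(a) f₀ = 3890 Hz  (b) Q = 0.09287  (c) BW = 4.188e+04 Hz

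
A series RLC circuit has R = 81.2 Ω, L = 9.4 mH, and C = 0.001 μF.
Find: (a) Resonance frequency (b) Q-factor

Step 1 — Resonance condition Im(Z)=0 gives ω₀ = 1/√(LC).
Step 2 — ω₀ = 1/√(0.0094·1e-09) = 3.262e+05 rad/s.
Step 3 — f₀ = ω₀/(2π) = 5.191e+04 Hz.
Step 4 — Series Q: Q = ω₀L/R = 3.262e+05·0.0094/81.2 = 37.76.

(a) f₀ = 5.191e+04 Hz  (b) Q = 37.76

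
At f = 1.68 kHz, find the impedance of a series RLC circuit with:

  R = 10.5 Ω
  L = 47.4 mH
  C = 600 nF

Step 1 — Angular frequency: ω = 2π·f = 2π·1680 = 1.056e+04 rad/s.
Step 2 — Component impedances:
  R: Z = R = 10.5 Ω
  L: Z = jωL = j·1.056e+04·0.0474 = 0 + j500.3 Ω
  C: Z = 1/(jωC) = -j/(ω·C) = 0 - j157.9 Ω
Step 3 — Series combination: Z_total = R + L + C = 10.5 + j342.5 Ω = 342.6∠88.2° Ω.

Z = 10.5 + j342.5 Ω = 342.6∠88.2° Ω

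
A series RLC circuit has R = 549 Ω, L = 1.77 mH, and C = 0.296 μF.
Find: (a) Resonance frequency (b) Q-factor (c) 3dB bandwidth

Step 1 — Resonance condition Im(Z)=0 gives ω₀ = 1/√(LC).
Step 2 — ω₀ = 1/√(0.00177·2.96e-07) = 4.369e+04 rad/s.
Step 3 — f₀ = ω₀/(2π) = 6953 Hz.
Step 4 — Series Q: Q = ω₀L/R = 4.369e+04·0.00177/549 = 0.1409.
Step 5 — 3dB bandwidth: Δω = ω₀/Q = 3.102e+05 rad/s; BW = Δω/(2π) = 4.937e+04 Hz.

(a) f₀ = 6953 Hz  (b) Q = 0.1409  (c) BW = 4.937e+04 Hz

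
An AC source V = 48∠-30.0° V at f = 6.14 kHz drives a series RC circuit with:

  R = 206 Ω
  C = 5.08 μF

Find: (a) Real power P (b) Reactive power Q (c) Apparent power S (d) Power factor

Step 1 — Angular frequency: ω = 2π·f = 2π·6140 = 3.858e+04 rad/s.
Step 2 — Component impedances:
  R: Z = R = 206 Ω
  C: Z = 1/(jωC) = -j/(ω·C) = 0 - j5.103 Ω
Step 3 — Series combination: Z_total = R + C = 206 - j5.103 Ω = 206.1∠-1.4° Ω.
Step 4 — Source phasor: V = 48∠-30.0° V = 41.57 - j24 V.
Step 5 — Current: I = V / Z = 0.2046 - j0.1114 A = 0.2329∠-28.6° A.
Step 6 — Complex power: S = V·I* = 11.18 - j0.2769 VA.
Step 7 — Real power: P = Re(S) = 11.18 W.
Step 8 — Reactive power: Q = Im(S) = -0.2769 VAR.
Step 9 — Apparent power: |S| = 11.18 VA.
Step 10 — Power factor: PF = P/|S| = 0.9997 (leading).

(a) P = 11.18 W  (b) Q = -0.2769 VAR  (c) S = 11.18 VA  (d) PF = 0.9997 (leading)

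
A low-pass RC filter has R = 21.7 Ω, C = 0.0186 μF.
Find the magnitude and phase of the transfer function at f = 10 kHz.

Step 1 — Angular frequency: ω = 2π·1e+04 = 6.283e+04 rad/s.
Step 2 — Transfer function: H(jω) = 1/(1 + jωRC).
Step 3 — Denominator: 1 + jωRC = 1 + j·6.283e+04·21.7·1.86e-08 = 1 + j0.02536.
Step 4 — H = 0.9994 - j0.02534.
Step 5 — Magnitude: |H| = 0.9997 (-0.0 dB); phase: φ = -1.5°.

|H| = 0.9997 (-0.0 dB), φ = -1.5°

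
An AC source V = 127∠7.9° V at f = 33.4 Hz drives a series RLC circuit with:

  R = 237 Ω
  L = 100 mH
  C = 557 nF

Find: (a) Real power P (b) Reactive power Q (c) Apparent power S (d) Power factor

Step 1 — Angular frequency: ω = 2π·f = 2π·33.4 = 209.9 rad/s.
Step 2 — Component impedances:
  R: Z = R = 237 Ω
  L: Z = jωL = j·209.9·0.1 = 0 + j20.99 Ω
  C: Z = 1/(jωC) = -j/(ω·C) = 0 - j8555 Ω
Step 3 — Series combination: Z_total = R + L + C = 237 - j8534 Ω = 8537∠-88.4° Ω.
Step 4 — Source phasor: V = 127∠7.9° V = 125.8 + j17.46 V.
Step 5 — Current: I = V / Z = -0.001635 + j0.01479 A = 0.01488∠96.3° A.
Step 6 — Complex power: S = V·I* = 0.05245 - j1.889 VA.
Step 7 — Real power: P = Re(S) = 0.05245 W.
Step 8 — Reactive power: Q = Im(S) = -1.889 VAR.
Step 9 — Apparent power: |S| = 1.889 VA.
Step 10 — Power factor: PF = P/|S| = 0.02776 (leading).

(a) P = 0.05245 W  (b) Q = -1.889 VAR  (c) S = 1.889 VA  (d) PF = 0.02776 (leading)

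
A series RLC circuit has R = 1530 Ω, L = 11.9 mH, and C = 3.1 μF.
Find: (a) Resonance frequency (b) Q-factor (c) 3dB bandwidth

Step 1 — Resonance: ω₀ = 1/√(LC) = 1/√(0.0119·3.1e-06) = 5206 rad/s.
Step 2 — f₀ = ω₀/(2π) = 828.6 Hz.
Step 3 — Series Q: Q = ω₀L/R = 5206·0.0119/1530 = 0.04049.
Step 4 — Bandwidth: Δω = ω₀/Q = 1.286e+05 rad/s; BW = Δω/(2π) = 2.046e+04 Hz.

(a) f₀ = 828.6 Hz  (b) Q = 0.04049  (c) BW = 2.046e+04 Hz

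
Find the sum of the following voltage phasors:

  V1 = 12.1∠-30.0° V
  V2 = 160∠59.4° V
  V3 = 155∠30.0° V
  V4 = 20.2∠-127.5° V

Step 1 — Convert each phasor to rectangular form:
  V1 = 12.1·(cos(-30.0°) + j·sin(-30.0°)) = 10.48 - j6.05 V
  V2 = 160·(cos(59.4°) + j·sin(59.4°)) = 81.45 + j137.7 V
  V3 = 155·(cos(30.0°) + j·sin(30.0°)) = 134.2 + j77.5 V
  V4 = 20.2·(cos(-127.5°) + j·sin(-127.5°)) = -12.3 - j16.03 V
Step 2 — Sum components: V_total = 213.9 + j193.1 V.
Step 3 — Convert to polar: |V_total| = 288.2 V, ∠V_total = 42.1°.

V_total = 288.2∠42.1° V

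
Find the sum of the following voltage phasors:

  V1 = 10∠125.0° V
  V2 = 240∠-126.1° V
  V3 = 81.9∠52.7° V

Step 1 — Convert each phasor to rectangular form:
  V1 = 10·(cos(125.0°) + j·sin(125.0°)) = -5.736 + j8.192 V
  V2 = 240·(cos(-126.1°) + j·sin(-126.1°)) = -141.4 - j193.9 V
  V3 = 81.9·(cos(52.7°) + j·sin(52.7°)) = 49.63 + j65.15 V
Step 2 — Sum components: V_total = -97.51 - j120.6 V.
Step 3 — Convert to polar: |V_total| = 155.1 V, ∠V_total = -129.0°.

V_total = 155.1∠-129.0° V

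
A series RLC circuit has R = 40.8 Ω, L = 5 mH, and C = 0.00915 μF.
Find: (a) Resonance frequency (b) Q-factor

Step 1 — Resonance condition Im(Z)=0 gives ω₀ = 1/√(LC).
Step 2 — ω₀ = 1/√(0.005·9.15e-09) = 1.478e+05 rad/s.
Step 3 — f₀ = ω₀/(2π) = 2.353e+04 Hz.
Step 4 — Series Q: Q = ω₀L/R = 1.478e+05·0.005/40.8 = 18.12.

(a) f₀ = 2.353e+04 Hz  (b) Q = 18.12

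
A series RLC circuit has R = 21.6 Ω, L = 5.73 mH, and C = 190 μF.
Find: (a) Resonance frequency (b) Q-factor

Step 1 — Resonance condition Im(Z)=0 gives ω₀ = 1/√(LC).
Step 2 — ω₀ = 1/√(0.00573·0.00019) = 958.4 rad/s.
Step 3 — f₀ = ω₀/(2π) = 152.5 Hz.
Step 4 — Series Q: Q = ω₀L/R = 958.4·0.00573/21.6 = 0.2542.

(a) f₀ = 152.5 Hz  (b) Q = 0.2542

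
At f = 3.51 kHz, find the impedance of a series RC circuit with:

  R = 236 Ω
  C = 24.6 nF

Step 1 — Angular frequency: ω = 2π·f = 2π·3510 = 2.205e+04 rad/s.
Step 2 — Component impedances:
  R: Z = R = 236 Ω
  C: Z = 1/(jωC) = -j/(ω·C) = 0 - j1843 Ω
Step 3 — Series combination: Z_total = R + C = 236 - j1843 Ω = 1858∠-82.7° Ω.

Z = 236 - j1843 Ω = 1858∠-82.7° Ω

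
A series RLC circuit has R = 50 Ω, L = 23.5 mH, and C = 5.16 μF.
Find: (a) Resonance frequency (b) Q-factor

Step 1 — Resonance condition Im(Z)=0 gives ω₀ = 1/√(LC).
Step 2 — ω₀ = 1/√(0.0235·5.16e-06) = 2872 rad/s.
Step 3 — f₀ = ω₀/(2π) = 457 Hz.
Step 4 — Series Q: Q = ω₀L/R = 2872·0.0235/50 = 1.35.

(a) f₀ = 457 Hz  (b) Q = 1.35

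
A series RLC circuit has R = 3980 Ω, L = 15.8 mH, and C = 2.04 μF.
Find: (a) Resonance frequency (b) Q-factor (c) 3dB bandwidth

Step 1 — Resonance: ω₀ = 1/√(LC) = 1/√(0.0158·2.04e-06) = 5570 rad/s.
Step 2 — f₀ = ω₀/(2π) = 886.5 Hz.
Step 3 — Series Q: Q = ω₀L/R = 5570·0.0158/3980 = 0.02211.
Step 4 — Bandwidth: Δω = ω₀/Q = 2.519e+05 rad/s; BW = Δω/(2π) = 4.009e+04 Hz.

(a) f₀ = 886.5 Hz  (b) Q = 0.02211  (c) BW = 4.009e+04 Hz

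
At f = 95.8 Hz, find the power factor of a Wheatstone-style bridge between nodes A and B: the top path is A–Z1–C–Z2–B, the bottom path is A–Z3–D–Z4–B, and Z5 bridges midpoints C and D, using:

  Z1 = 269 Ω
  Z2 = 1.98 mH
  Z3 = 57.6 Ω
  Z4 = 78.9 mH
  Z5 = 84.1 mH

Step 1 — Angular frequency: ω = 2π·f = 2π·95.8 = 601.9 rad/s.
Step 2 — Component impedances:
  Z1: Z = R = 269 Ω
  Z2: Z = jωL = j·601.9·0.00198 = 0 + j1.192 Ω
  Z3: Z = R = 57.6 Ω
  Z4: Z = jωL = j·601.9·0.0789 = 0 + j47.49 Ω
  Z5: Z = jωL = j·601.9·0.0841 = 0 + j50.62 Ω
Step 3 — Bridge requires nodal analysis (the Z5 bridge couples midpoints C and D, so the two paths cannot be reduced to a simple series/parallel combination). Setting node B to ground and injecting 1 A at node A, the 3-node admittance system at A, C, D solves to V_A = Z_AB = 48.64 + j16.92 Ω = 51.5∠19.2° Ω.
Step 4 — Power factor: PF = cos(φ) = Re(Z)/|Z| = 48.64/51.5 = 0.9445.
Step 5 — Type: Im(Z) = 16.92 ⇒ lagging (phase φ = 19.2°).

PF = 0.9445 (lagging, φ = 19.2°)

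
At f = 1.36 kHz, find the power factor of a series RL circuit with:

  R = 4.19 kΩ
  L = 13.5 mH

Step 1 — Angular frequency: ω = 2π·f = 2π·1360 = 8545 rad/s.
Step 2 — Component impedances:
  R: Z = R = 4190 Ω
  L: Z = jωL = j·8545·0.0135 = 0 + j115.4 Ω
Step 3 — Series combination: Z_total = R + L = 4190 + j115.4 Ω = 4192∠1.6° Ω.
Step 4 — Power factor: PF = cos(φ) = Re(Z)/|Z| = 4190/4191.6 = 0.9996.
Step 5 — Type: Im(Z) = 115.4 ⇒ lagging (phase φ = 1.6°).

PF = 0.9996 (lagging, φ = 1.6°)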